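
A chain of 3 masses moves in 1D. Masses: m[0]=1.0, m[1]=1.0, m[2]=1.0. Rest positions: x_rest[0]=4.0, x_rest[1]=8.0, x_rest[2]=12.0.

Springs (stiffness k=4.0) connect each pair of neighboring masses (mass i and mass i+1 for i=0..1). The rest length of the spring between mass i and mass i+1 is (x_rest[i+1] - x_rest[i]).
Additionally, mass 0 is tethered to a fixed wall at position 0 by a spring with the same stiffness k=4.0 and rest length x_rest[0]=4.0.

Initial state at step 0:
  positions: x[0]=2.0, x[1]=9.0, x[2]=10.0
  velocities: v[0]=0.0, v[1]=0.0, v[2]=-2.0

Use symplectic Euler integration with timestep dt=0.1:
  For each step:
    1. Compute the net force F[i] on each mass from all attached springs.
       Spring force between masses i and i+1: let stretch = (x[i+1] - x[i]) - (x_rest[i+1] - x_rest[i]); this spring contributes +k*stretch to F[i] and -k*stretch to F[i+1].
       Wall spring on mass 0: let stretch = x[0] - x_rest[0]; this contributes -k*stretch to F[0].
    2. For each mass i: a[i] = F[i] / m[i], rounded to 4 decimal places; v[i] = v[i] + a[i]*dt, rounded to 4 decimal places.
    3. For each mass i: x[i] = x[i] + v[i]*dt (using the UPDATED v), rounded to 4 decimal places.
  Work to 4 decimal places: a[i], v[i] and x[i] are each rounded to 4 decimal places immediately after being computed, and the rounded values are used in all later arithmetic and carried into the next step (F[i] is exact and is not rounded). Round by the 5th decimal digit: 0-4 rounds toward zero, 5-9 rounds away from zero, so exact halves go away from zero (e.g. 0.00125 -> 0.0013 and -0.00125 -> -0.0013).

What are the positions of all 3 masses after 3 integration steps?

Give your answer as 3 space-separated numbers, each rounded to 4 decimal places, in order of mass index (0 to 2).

Answer: 3.0750 7.6848 10.0812

Derivation:
Step 0: x=[2.0000 9.0000 10.0000] v=[0.0000 0.0000 -2.0000]
Step 1: x=[2.2000 8.7600 9.9200] v=[2.0000 -2.4000 -0.8000]
Step 2: x=[2.5744 8.3040 9.9536] v=[3.7440 -4.5600 0.3360]
Step 3: x=[3.0750 7.6848 10.0812] v=[5.0061 -6.1920 1.2762]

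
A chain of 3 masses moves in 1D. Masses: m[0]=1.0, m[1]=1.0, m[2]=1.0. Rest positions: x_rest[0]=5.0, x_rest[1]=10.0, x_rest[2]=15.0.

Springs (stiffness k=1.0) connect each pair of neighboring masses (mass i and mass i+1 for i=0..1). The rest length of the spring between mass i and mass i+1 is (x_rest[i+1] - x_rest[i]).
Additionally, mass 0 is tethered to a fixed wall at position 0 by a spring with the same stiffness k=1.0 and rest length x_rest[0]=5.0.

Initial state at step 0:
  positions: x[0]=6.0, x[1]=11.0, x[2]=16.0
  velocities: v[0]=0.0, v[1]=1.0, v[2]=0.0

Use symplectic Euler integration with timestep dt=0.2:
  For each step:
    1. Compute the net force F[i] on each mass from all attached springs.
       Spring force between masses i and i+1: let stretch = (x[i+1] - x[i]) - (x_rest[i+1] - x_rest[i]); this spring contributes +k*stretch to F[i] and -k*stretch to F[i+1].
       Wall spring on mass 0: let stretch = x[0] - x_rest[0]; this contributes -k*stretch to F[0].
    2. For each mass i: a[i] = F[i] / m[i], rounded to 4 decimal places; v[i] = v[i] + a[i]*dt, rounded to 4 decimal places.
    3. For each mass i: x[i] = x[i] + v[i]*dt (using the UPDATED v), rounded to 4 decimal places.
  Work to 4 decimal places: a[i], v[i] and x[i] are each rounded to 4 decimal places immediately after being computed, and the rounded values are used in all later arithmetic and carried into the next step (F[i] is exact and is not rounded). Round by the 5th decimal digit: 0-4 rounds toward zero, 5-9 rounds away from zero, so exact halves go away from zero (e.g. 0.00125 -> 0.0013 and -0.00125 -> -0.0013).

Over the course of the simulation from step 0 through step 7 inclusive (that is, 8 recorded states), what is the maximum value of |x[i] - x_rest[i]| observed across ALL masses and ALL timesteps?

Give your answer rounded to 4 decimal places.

Answer: 1.6693

Derivation:
Step 0: x=[6.0000 11.0000 16.0000] v=[0.0000 1.0000 0.0000]
Step 1: x=[5.9600 11.2000 16.0000] v=[-0.2000 1.0000 0.0000]
Step 2: x=[5.8912 11.3824 16.0080] v=[-0.3440 0.9120 0.0400]
Step 3: x=[5.8064 11.5302 16.0310] v=[-0.4240 0.7389 0.1149]
Step 4: x=[5.7183 11.6291 16.0739] v=[-0.4405 0.4943 0.2147]
Step 5: x=[5.6379 11.6693 16.1390] v=[-0.4020 0.2011 0.3257]
Step 6: x=[5.5732 11.6471 16.2254] v=[-0.3233 -0.1112 0.4318]
Step 7: x=[5.5286 11.5650 16.3286] v=[-0.2232 -0.4103 0.5161]
Max displacement = 1.6693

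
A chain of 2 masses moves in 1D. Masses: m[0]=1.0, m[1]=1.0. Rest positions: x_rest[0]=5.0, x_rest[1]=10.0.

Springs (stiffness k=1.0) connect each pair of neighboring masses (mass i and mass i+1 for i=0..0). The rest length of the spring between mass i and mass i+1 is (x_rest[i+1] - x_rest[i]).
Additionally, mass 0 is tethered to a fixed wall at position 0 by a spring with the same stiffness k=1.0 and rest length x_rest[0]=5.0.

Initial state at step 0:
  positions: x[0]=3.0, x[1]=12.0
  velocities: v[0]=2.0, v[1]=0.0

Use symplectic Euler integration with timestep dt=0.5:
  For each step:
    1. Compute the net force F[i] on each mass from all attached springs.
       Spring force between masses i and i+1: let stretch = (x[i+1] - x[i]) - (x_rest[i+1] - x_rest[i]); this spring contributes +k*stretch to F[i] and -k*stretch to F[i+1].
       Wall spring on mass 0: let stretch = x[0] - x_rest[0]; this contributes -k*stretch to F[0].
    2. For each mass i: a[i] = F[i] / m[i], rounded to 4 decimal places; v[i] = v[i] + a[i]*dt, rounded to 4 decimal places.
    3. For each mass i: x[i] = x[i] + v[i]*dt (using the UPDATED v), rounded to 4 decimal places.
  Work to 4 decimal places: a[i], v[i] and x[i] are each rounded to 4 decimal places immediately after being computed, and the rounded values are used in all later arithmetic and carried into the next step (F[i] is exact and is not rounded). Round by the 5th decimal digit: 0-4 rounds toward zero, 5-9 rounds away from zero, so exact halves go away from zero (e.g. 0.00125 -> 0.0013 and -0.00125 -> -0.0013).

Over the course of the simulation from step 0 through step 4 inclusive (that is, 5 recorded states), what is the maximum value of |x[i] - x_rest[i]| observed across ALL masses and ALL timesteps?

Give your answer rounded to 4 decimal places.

Answer: 3.9688

Derivation:
Step 0: x=[3.0000 12.0000] v=[2.0000 0.0000]
Step 1: x=[5.5000 11.0000] v=[5.0000 -2.0000]
Step 2: x=[8.0000 9.8750] v=[5.0000 -2.2500]
Step 3: x=[8.9688 9.5313] v=[1.9375 -0.6875]
Step 4: x=[7.8360 10.2970] v=[-2.2657 1.5313]
Max displacement = 3.9688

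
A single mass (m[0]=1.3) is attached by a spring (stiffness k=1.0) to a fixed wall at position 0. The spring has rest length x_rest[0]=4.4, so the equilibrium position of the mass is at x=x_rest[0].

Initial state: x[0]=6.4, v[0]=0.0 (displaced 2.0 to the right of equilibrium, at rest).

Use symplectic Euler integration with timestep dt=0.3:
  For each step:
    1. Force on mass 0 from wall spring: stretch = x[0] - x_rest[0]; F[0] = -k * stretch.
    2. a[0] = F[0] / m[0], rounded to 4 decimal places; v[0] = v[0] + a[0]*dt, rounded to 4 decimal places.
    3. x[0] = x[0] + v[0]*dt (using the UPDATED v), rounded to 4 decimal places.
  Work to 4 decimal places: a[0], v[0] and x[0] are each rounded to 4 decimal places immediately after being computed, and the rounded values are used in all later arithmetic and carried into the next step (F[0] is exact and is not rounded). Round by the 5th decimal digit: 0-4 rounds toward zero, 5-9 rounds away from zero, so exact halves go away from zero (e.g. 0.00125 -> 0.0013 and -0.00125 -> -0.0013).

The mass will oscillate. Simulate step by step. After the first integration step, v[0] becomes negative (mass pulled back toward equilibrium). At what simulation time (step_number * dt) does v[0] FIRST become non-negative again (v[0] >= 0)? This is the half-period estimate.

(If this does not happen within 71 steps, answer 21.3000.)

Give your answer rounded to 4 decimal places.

Step 0: x=[6.4000] v=[0.0000]
Step 1: x=[6.2615] v=[-0.4616]
Step 2: x=[5.9941] v=[-0.8912]
Step 3: x=[5.6164] v=[-1.2591]
Step 4: x=[5.1545] v=[-1.5398]
Step 5: x=[4.6403] v=[-1.7139]
Step 6: x=[4.1095] v=[-1.7693]
Step 7: x=[3.5988] v=[-1.7023]
Step 8: x=[3.1436] v=[-1.5174]
Step 9: x=[2.7754] v=[-1.2275]
Step 10: x=[2.5196] v=[-0.8526]
Step 11: x=[2.3940] v=[-0.4187]
Step 12: x=[2.4073] v=[0.0442]
First v>=0 after going negative at step 12, time=3.6000

Answer: 3.6000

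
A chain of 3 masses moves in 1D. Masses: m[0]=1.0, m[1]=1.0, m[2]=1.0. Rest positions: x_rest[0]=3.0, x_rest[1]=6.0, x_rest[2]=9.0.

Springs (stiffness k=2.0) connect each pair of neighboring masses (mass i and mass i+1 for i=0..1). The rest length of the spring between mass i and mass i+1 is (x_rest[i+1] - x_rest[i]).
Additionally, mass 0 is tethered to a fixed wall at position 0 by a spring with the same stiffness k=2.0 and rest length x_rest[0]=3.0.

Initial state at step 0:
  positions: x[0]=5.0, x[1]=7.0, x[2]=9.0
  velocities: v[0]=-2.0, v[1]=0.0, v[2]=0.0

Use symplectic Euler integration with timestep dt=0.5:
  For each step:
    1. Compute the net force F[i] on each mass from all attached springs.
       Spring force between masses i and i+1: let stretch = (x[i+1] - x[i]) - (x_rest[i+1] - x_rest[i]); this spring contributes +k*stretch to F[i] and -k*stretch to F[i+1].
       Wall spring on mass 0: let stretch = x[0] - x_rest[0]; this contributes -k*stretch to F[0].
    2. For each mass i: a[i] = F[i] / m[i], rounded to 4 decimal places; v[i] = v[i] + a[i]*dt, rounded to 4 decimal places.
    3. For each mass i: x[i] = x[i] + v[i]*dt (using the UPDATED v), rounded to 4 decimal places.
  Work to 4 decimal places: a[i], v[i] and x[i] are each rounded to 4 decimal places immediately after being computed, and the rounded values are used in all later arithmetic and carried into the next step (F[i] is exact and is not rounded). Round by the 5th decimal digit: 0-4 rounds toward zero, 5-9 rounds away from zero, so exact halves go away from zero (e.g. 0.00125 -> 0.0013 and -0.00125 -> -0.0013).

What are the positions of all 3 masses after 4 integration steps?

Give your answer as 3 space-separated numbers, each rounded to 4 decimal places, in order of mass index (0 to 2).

Answer: 2.8125 4.5625 9.1250

Derivation:
Step 0: x=[5.0000 7.0000 9.0000] v=[-2.0000 0.0000 0.0000]
Step 1: x=[2.5000 7.0000 9.5000] v=[-5.0000 0.0000 1.0000]
Step 2: x=[1.0000 6.0000 10.2500] v=[-3.0000 -2.0000 1.5000]
Step 3: x=[1.5000 4.6250 10.3750] v=[1.0000 -2.7500 0.2500]
Step 4: x=[2.8125 4.5625 9.1250] v=[2.6250 -0.1250 -2.5000]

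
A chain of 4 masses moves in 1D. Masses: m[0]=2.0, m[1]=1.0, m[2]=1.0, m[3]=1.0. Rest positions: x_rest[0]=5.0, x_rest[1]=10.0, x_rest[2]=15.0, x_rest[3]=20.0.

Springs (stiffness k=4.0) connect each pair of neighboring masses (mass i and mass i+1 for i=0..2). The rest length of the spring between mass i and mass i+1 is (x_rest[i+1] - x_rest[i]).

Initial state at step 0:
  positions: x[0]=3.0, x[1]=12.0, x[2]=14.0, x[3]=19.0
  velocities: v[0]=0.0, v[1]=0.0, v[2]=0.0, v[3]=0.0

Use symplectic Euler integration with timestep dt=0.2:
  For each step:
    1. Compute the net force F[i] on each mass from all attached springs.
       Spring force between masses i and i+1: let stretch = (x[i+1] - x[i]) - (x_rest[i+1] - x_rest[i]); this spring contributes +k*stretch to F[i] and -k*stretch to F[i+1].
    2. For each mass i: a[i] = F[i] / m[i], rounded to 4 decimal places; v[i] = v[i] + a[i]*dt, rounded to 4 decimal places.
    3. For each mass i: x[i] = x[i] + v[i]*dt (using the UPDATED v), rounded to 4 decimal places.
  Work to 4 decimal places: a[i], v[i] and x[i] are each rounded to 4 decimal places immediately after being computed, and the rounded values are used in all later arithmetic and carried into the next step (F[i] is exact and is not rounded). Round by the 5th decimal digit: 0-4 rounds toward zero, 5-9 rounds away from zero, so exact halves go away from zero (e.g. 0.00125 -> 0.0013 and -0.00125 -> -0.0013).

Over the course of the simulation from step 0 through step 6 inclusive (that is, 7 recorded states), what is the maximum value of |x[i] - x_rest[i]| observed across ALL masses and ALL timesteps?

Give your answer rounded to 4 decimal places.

Step 0: x=[3.0000 12.0000 14.0000 19.0000] v=[0.0000 0.0000 0.0000 0.0000]
Step 1: x=[3.3200 10.8800 14.4800 19.0000] v=[1.6000 -5.6000 2.4000 0.0000]
Step 2: x=[3.8448 9.1264 15.1072 19.0768] v=[2.6240 -8.7680 3.1360 0.3840]
Step 3: x=[4.3921 7.4847 15.4126 19.3185] v=[2.7366 -8.2086 1.5270 1.2083]
Step 4: x=[4.7868 6.6166 15.0745 19.7352] v=[1.9736 -4.3404 -1.6906 2.0836]
Step 5: x=[4.9279 6.8090 14.1288 20.2062] v=[0.7055 0.9621 -4.7284 2.3550]
Step 6: x=[4.8195 7.8716 12.9843 20.5048] v=[-0.5421 5.3131 -5.7223 1.4931]
Max displacement = 3.3834

Answer: 3.3834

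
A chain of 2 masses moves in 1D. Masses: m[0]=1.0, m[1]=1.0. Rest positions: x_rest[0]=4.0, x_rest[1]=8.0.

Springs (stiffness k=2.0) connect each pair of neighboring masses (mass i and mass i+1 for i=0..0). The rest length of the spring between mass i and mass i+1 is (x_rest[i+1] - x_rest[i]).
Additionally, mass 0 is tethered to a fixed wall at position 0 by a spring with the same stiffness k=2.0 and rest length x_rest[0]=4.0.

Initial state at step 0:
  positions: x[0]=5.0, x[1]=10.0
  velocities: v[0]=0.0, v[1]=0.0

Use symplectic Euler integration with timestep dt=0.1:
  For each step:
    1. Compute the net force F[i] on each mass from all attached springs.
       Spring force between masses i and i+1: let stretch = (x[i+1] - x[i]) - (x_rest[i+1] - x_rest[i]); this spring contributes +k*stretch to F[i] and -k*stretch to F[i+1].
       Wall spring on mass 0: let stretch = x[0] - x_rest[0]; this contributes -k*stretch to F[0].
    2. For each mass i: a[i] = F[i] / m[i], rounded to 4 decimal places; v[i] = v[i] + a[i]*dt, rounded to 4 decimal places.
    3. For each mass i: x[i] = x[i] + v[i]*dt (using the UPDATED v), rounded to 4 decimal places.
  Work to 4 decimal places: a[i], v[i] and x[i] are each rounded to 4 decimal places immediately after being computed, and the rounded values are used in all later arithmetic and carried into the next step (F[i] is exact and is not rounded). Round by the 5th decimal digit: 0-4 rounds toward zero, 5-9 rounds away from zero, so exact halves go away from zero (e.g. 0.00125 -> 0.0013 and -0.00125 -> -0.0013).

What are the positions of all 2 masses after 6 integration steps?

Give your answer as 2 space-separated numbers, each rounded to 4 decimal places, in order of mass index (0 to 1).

Answer: 4.9739 9.6067

Derivation:
Step 0: x=[5.0000 10.0000] v=[0.0000 0.0000]
Step 1: x=[5.0000 9.9800] v=[0.0000 -0.2000]
Step 2: x=[4.9996 9.9404] v=[-0.0040 -0.3960]
Step 3: x=[4.9980 9.8820] v=[-0.0158 -0.5842]
Step 4: x=[4.9941 9.8059] v=[-0.0386 -0.7610]
Step 5: x=[4.9866 9.7136] v=[-0.0751 -0.9234]
Step 6: x=[4.9739 9.6067] v=[-0.1270 -1.0688]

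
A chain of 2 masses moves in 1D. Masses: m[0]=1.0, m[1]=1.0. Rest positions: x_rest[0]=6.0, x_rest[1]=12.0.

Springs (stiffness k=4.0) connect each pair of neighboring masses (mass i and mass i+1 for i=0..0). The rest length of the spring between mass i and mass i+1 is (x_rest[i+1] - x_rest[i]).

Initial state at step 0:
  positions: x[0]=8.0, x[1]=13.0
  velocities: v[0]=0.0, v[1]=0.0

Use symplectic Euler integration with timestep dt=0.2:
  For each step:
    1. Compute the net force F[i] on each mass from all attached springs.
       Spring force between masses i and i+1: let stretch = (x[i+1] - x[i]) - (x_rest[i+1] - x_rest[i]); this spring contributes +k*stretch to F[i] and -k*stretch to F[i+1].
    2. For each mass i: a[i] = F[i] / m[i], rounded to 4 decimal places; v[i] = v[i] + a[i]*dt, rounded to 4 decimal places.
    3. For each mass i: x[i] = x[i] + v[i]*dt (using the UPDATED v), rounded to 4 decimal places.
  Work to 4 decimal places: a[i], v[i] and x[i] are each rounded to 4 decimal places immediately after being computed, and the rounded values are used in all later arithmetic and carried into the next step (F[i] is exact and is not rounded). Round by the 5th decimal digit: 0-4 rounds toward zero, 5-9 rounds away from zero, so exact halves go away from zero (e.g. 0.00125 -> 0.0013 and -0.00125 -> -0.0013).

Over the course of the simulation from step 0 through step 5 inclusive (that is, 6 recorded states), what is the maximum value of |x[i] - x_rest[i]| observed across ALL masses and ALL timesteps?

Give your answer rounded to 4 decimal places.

Step 0: x=[8.0000 13.0000] v=[0.0000 0.0000]
Step 1: x=[7.8400 13.1600] v=[-0.8000 0.8000]
Step 2: x=[7.5712 13.4288] v=[-1.3440 1.3440]
Step 3: x=[7.2796 13.7204] v=[-1.4579 1.4579]
Step 4: x=[7.0585 13.9415] v=[-1.1053 1.1053]
Step 5: x=[6.9787 14.0213] v=[-0.3989 0.3989]
Max displacement = 2.0213

Answer: 2.0213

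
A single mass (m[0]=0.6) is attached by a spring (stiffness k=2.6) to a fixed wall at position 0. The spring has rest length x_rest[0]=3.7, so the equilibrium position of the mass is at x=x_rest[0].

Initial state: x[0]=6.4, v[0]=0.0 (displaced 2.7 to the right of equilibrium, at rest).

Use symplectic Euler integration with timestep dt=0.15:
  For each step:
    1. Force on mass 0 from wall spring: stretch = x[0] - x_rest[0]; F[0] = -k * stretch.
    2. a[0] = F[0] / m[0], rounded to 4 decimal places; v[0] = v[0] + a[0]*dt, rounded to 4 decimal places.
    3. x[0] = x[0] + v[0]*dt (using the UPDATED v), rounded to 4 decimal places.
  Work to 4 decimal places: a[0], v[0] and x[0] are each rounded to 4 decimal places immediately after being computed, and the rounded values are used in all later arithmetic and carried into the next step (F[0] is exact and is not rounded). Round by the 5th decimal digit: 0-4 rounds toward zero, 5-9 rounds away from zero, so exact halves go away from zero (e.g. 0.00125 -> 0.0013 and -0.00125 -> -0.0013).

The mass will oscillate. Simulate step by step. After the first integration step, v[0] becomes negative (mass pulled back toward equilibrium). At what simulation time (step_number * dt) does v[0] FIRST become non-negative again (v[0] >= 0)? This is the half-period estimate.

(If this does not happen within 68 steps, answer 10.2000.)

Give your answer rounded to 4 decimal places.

Answer: 1.6500

Derivation:
Step 0: x=[6.4000] v=[0.0000]
Step 1: x=[6.1368] v=[-1.7550]
Step 2: x=[5.6360] v=[-3.3389]
Step 3: x=[4.9464] v=[-4.5973]
Step 4: x=[4.1353] v=[-5.4075]
Step 5: x=[3.2817] v=[-5.6904]
Step 6: x=[2.4689] v=[-5.4185]
Step 7: x=[1.7762] v=[-4.6183]
Step 8: x=[1.2710] v=[-3.3678]
Step 9: x=[1.0027] v=[-1.7889]
Step 10: x=[0.9973] v=[-0.0357]
Step 11: x=[1.2555] v=[1.7211]
First v>=0 after going negative at step 11, time=1.6500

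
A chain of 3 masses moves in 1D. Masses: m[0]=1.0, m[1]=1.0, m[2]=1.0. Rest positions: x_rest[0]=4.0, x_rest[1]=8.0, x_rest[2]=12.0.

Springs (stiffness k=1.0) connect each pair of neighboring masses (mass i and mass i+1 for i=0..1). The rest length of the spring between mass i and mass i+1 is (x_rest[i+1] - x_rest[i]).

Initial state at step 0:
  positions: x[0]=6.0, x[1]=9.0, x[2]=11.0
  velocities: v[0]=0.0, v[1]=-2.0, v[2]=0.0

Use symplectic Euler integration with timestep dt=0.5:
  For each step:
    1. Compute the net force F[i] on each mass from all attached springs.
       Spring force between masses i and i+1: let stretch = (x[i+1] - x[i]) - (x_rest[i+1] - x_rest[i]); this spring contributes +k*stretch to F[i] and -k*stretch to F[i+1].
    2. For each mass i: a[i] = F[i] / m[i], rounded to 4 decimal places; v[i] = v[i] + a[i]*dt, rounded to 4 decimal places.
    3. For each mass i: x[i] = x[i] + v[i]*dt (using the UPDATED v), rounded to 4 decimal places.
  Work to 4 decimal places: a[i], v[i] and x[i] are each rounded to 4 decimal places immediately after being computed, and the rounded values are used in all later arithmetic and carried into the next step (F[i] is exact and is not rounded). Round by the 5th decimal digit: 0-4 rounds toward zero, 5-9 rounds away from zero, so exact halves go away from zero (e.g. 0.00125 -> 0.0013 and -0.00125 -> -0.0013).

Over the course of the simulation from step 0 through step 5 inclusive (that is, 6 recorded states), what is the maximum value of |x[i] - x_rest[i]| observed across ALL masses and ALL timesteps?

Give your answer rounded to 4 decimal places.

Step 0: x=[6.0000 9.0000 11.0000] v=[0.0000 -2.0000 0.0000]
Step 1: x=[5.7500 7.7500 11.5000] v=[-0.5000 -2.5000 1.0000]
Step 2: x=[5.0000 6.9375 12.0625] v=[-1.5000 -1.6250 1.1250]
Step 3: x=[3.7344 6.9219 12.3438] v=[-2.5313 -0.0313 0.5625]
Step 4: x=[2.2656 7.4649 12.2696] v=[-2.9376 1.0859 -0.1485]
Step 5: x=[1.0966 7.9092 11.9942] v=[-2.3380 0.8886 -0.5509]
Max displacement = 2.9034

Answer: 2.9034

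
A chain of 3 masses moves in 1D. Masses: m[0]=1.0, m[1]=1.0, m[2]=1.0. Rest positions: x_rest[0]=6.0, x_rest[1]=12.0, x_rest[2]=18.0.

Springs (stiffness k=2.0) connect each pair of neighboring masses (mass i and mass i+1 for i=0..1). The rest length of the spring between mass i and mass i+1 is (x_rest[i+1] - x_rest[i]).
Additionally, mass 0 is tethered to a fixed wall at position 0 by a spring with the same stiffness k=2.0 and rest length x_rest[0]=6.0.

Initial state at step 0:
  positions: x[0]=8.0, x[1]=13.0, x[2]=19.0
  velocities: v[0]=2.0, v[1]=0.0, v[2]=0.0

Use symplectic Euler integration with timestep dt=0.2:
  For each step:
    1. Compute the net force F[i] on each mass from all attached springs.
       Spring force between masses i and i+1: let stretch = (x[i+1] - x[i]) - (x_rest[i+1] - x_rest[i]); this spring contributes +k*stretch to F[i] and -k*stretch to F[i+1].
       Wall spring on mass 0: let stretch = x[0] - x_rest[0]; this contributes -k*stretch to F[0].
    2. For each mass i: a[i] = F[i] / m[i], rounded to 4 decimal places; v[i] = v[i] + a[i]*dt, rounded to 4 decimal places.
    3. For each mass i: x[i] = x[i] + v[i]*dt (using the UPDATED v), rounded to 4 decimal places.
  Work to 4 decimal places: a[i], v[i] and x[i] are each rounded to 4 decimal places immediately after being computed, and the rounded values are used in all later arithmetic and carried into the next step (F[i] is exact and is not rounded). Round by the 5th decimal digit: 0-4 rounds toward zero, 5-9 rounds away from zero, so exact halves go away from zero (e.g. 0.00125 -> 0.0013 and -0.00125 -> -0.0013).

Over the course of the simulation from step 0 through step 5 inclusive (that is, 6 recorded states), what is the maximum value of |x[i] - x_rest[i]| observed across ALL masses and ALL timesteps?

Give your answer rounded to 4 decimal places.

Step 0: x=[8.0000 13.0000 19.0000] v=[2.0000 0.0000 0.0000]
Step 1: x=[8.1600 13.0800 19.0000] v=[0.8000 0.4000 0.0000]
Step 2: x=[8.0608 13.2400 19.0064] v=[-0.4960 0.8000 0.0320]
Step 3: x=[7.7311 13.4470 19.0315] v=[-1.6486 1.0349 0.1254]
Step 4: x=[7.2402 13.6435 19.0898] v=[-2.4547 0.9823 0.2916]
Step 5: x=[6.6823 13.7634 19.1924] v=[-2.7895 0.5995 0.5131]
Max displacement = 2.1600

Answer: 2.1600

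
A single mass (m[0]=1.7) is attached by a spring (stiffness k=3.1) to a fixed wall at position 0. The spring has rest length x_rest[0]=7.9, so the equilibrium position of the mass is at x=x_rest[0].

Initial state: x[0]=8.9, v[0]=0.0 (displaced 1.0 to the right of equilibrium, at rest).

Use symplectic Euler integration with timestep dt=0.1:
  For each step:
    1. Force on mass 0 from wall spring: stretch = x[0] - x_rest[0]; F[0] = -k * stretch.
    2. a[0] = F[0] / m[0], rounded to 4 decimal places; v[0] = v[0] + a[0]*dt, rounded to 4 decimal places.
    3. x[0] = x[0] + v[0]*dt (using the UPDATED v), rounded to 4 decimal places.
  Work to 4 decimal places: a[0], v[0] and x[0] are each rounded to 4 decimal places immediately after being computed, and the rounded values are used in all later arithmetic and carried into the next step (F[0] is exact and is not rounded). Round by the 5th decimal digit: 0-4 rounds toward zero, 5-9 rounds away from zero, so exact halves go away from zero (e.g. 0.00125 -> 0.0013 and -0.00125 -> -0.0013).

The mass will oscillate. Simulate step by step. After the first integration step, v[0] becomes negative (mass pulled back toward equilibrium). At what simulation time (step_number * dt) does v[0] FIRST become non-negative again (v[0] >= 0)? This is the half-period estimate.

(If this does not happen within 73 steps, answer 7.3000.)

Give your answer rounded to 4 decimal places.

Answer: 2.4000

Derivation:
Step 0: x=[8.9000] v=[0.0000]
Step 1: x=[8.8818] v=[-0.1824]
Step 2: x=[8.8457] v=[-0.3614]
Step 3: x=[8.7923] v=[-0.5339]
Step 4: x=[8.7226] v=[-0.6966]
Step 5: x=[8.6379] v=[-0.8466]
Step 6: x=[8.5398] v=[-0.9812]
Step 7: x=[8.4300] v=[-1.0979]
Step 8: x=[8.3105] v=[-1.1946]
Step 9: x=[8.1836] v=[-1.2695]
Step 10: x=[8.0515] v=[-1.3212]
Step 11: x=[7.9166] v=[-1.3488]
Step 12: x=[7.7814] v=[-1.3518]
Step 13: x=[7.6484] v=[-1.3302]
Step 14: x=[7.5200] v=[-1.2843]
Step 15: x=[7.3985] v=[-1.2150]
Step 16: x=[7.2861] v=[-1.1236]
Step 17: x=[7.1849] v=[-1.0117]
Step 18: x=[7.0968] v=[-0.8813]
Step 19: x=[7.0233] v=[-0.7348]
Step 20: x=[6.9658] v=[-0.5749]
Step 21: x=[6.9253] v=[-0.4046]
Step 22: x=[6.9026] v=[-0.2269]
Step 23: x=[6.8981] v=[-0.0450]
Step 24: x=[6.9119] v=[0.1377]
First v>=0 after going negative at step 24, time=2.4000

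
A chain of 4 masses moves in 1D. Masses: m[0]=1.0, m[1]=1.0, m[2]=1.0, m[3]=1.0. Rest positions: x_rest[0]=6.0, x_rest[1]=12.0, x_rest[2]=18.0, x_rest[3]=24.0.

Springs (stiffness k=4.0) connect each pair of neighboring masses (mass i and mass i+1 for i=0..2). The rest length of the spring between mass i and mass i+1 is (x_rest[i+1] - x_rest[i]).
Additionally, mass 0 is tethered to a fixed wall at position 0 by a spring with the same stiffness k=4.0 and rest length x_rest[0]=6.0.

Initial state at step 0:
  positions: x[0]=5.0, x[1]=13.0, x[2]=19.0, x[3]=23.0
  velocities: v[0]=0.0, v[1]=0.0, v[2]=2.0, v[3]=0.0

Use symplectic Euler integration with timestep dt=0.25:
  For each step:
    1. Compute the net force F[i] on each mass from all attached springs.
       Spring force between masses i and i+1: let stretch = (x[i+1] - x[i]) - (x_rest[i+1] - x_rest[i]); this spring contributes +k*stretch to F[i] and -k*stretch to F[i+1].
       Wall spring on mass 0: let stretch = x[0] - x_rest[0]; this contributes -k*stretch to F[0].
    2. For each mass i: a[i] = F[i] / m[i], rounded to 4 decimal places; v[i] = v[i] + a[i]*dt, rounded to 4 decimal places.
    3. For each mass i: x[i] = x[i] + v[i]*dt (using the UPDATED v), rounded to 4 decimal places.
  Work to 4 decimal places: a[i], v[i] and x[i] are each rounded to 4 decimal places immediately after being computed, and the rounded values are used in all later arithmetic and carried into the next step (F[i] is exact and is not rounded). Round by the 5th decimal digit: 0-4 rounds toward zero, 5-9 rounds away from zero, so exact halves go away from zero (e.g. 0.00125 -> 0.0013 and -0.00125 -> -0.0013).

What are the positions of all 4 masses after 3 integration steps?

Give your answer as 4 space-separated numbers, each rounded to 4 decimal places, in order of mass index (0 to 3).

Step 0: x=[5.0000 13.0000 19.0000 23.0000] v=[0.0000 0.0000 2.0000 0.0000]
Step 1: x=[5.7500 12.5000 19.0000 23.5000] v=[3.0000 -2.0000 0.0000 2.0000]
Step 2: x=[6.7500 11.9375 18.5000 24.3750] v=[4.0000 -2.2500 -2.0000 3.5000]
Step 3: x=[7.3594 11.7188 17.8281 25.2813] v=[2.4375 -0.8750 -2.6875 3.6250]

Answer: 7.3594 11.7188 17.8281 25.2813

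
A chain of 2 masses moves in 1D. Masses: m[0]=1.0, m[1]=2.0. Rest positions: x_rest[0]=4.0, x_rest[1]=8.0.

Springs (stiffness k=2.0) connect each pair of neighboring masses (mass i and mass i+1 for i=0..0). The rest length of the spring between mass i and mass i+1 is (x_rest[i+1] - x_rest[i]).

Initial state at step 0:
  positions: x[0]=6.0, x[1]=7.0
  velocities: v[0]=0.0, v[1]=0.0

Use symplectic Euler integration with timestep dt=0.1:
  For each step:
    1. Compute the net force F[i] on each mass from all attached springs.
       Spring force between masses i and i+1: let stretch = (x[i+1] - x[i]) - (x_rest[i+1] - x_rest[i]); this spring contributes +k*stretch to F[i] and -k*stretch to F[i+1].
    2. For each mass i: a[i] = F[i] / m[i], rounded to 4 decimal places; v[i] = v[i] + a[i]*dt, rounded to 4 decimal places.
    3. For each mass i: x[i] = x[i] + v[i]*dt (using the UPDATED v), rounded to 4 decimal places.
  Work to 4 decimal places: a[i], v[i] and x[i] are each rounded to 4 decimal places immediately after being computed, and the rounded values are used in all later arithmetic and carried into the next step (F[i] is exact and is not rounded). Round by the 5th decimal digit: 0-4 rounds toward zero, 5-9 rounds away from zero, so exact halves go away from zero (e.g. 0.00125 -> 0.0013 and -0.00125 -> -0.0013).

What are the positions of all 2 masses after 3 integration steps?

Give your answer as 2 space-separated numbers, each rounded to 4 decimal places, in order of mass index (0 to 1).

Answer: 5.6490 7.1755

Derivation:
Step 0: x=[6.0000 7.0000] v=[0.0000 0.0000]
Step 1: x=[5.9400 7.0300] v=[-0.6000 0.3000]
Step 2: x=[5.8218 7.0891] v=[-1.1820 0.5910]
Step 3: x=[5.6490 7.1755] v=[-1.7285 0.8643]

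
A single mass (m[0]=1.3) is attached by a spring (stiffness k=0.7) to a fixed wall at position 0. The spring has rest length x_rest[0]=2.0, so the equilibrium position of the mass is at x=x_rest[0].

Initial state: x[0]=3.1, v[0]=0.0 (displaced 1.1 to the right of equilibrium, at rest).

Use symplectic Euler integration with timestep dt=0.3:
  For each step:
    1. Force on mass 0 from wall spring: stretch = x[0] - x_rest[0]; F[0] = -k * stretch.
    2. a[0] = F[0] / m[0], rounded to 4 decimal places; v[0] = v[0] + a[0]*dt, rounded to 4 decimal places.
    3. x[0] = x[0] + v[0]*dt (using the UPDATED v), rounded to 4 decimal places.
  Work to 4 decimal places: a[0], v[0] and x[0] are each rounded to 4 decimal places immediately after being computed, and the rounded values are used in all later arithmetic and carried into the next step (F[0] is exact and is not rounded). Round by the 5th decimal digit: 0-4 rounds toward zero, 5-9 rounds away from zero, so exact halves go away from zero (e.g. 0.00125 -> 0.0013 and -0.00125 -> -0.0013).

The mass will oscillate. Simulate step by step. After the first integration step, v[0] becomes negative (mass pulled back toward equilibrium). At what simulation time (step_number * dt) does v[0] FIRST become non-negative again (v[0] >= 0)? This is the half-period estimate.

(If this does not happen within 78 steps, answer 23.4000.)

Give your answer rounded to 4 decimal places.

Answer: 4.5000

Derivation:
Step 0: x=[3.1000] v=[0.0000]
Step 1: x=[3.0467] v=[-0.1777]
Step 2: x=[2.9427] v=[-0.3468]
Step 3: x=[2.7930] v=[-0.4991]
Step 4: x=[2.6048] v=[-0.6272]
Step 5: x=[2.3873] v=[-0.7249]
Step 6: x=[2.1511] v=[-0.7875]
Step 7: x=[1.9075] v=[-0.8119]
Step 8: x=[1.6684] v=[-0.7970]
Step 9: x=[1.4454] v=[-0.7434]
Step 10: x=[1.2493] v=[-0.6538]
Step 11: x=[1.0896] v=[-0.5325]
Step 12: x=[0.9740] v=[-0.3854]
Step 13: x=[0.9081] v=[-0.2197]
Step 14: x=[0.8951] v=[-0.0433]
Step 15: x=[0.9357] v=[0.1352]
First v>=0 after going negative at step 15, time=4.5000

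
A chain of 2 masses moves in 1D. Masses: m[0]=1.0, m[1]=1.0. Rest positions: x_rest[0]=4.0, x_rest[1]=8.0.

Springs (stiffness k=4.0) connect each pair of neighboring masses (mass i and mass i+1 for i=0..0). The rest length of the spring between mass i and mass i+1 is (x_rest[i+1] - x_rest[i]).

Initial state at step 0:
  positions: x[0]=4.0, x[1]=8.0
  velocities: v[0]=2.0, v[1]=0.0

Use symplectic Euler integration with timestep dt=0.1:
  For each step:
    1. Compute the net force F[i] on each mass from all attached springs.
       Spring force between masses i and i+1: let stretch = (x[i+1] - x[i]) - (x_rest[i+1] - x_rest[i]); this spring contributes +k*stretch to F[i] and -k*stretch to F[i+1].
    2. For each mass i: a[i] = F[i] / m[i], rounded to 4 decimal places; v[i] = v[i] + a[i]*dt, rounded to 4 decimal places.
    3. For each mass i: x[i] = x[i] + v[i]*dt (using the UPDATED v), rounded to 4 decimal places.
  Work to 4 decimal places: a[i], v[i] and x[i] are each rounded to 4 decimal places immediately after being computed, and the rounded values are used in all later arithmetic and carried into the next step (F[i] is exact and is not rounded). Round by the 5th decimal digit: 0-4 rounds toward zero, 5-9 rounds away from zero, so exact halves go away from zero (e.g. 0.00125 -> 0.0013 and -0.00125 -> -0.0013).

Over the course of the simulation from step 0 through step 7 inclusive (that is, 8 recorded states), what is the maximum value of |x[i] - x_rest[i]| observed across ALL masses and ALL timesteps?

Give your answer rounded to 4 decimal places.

Answer: 1.0268

Derivation:
Step 0: x=[4.0000 8.0000] v=[2.0000 0.0000]
Step 1: x=[4.2000 8.0000] v=[2.0000 0.0000]
Step 2: x=[4.3920 8.0080] v=[1.9200 0.0800]
Step 3: x=[4.5686 8.0314] v=[1.7664 0.2336]
Step 4: x=[4.7238 8.0763] v=[1.5515 0.4485]
Step 5: x=[4.8531 8.1471] v=[1.2925 0.7075]
Step 6: x=[4.9541 8.2461] v=[1.0101 0.9899]
Step 7: x=[5.0268 8.3734] v=[0.7269 1.2731]
Max displacement = 1.0268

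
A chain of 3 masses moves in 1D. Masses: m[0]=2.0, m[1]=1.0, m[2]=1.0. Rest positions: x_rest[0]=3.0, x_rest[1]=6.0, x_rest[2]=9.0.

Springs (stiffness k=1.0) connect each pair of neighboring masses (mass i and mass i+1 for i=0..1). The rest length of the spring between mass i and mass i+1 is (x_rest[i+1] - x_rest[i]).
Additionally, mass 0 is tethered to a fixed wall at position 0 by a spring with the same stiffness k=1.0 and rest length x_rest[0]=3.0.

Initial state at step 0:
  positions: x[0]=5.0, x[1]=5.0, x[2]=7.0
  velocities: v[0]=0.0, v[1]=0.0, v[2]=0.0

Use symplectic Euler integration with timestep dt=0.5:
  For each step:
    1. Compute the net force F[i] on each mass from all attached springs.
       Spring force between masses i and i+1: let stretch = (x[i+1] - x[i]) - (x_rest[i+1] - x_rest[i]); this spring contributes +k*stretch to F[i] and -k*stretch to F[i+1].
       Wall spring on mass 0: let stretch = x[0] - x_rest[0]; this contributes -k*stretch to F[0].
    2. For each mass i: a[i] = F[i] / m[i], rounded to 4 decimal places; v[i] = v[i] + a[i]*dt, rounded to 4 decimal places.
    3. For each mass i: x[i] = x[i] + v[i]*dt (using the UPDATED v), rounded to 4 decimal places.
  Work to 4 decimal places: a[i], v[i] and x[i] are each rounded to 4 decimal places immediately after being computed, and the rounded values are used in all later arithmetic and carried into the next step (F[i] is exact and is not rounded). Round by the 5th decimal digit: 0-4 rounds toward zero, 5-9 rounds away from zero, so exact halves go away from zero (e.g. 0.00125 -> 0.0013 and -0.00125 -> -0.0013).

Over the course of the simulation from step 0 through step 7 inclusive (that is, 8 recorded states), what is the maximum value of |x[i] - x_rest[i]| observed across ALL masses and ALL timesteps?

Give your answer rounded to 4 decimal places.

Step 0: x=[5.0000 5.0000 7.0000] v=[0.0000 0.0000 0.0000]
Step 1: x=[4.3750 5.5000 7.2500] v=[-1.2500 1.0000 0.5000]
Step 2: x=[3.3438 6.1563 7.8125] v=[-2.0625 1.3125 1.1250]
Step 3: x=[2.2461 6.5235 8.7110] v=[-2.1954 0.7344 1.7969]
Step 4: x=[1.4023 6.3682 9.8126] v=[-1.6876 -0.3106 2.2032]
Step 5: x=[1.0040 5.8325 10.8031] v=[-0.7967 -1.0714 1.9810]
Step 6: x=[1.0838 5.3323 11.3010] v=[0.1595 -1.0004 0.9957]
Step 7: x=[1.5592 5.2622 11.0567] v=[0.9507 -0.1403 -0.4887]
Max displacement = 2.3010

Answer: 2.3010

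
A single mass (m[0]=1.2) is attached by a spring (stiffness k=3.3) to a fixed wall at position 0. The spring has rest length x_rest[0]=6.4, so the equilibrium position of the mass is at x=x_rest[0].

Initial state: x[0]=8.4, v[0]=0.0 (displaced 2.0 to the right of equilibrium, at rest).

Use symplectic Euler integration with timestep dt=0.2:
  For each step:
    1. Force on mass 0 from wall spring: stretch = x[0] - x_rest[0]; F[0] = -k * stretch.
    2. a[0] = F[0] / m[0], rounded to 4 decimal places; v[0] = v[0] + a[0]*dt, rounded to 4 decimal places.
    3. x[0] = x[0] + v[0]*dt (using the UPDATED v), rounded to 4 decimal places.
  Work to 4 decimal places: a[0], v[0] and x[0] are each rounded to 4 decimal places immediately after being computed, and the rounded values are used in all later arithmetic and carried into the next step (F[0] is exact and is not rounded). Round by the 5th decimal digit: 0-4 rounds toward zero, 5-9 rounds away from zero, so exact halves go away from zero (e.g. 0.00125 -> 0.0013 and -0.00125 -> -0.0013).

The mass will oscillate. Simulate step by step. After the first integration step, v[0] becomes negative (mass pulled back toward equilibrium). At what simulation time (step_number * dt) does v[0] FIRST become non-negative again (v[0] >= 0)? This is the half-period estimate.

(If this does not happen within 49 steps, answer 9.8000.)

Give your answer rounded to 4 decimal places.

Step 0: x=[8.4000] v=[0.0000]
Step 1: x=[8.1800] v=[-1.1000]
Step 2: x=[7.7642] v=[-2.0790]
Step 3: x=[7.1983] v=[-2.8293]
Step 4: x=[6.5446] v=[-3.2684]
Step 5: x=[5.8750] v=[-3.3479]
Step 6: x=[5.2632] v=[-3.0591]
Step 7: x=[4.7764] v=[-2.4339]
Step 8: x=[4.4682] v=[-1.5409]
Step 9: x=[4.3725] v=[-0.4784]
Step 10: x=[4.4998] v=[0.6367]
First v>=0 after going negative at step 10, time=2.0000

Answer: 2.0000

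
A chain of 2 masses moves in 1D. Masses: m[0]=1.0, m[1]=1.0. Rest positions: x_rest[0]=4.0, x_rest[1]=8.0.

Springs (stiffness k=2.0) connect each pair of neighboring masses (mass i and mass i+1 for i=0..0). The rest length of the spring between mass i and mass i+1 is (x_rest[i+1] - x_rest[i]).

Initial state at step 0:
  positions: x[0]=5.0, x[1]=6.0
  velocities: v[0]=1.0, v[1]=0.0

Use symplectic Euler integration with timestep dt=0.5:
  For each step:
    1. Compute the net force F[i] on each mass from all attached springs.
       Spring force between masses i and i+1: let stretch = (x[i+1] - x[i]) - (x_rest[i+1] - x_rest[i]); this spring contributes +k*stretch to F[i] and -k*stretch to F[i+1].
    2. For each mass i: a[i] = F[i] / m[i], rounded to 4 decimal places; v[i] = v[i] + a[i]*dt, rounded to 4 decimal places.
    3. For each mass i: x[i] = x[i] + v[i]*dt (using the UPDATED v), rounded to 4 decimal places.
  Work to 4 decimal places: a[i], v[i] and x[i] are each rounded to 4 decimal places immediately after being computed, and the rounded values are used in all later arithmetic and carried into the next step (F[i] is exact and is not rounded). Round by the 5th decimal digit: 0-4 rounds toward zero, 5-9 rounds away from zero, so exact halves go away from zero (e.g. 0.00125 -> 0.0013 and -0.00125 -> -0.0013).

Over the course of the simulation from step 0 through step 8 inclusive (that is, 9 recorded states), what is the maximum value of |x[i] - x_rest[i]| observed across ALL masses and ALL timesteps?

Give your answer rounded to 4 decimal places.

Answer: 2.7500

Derivation:
Step 0: x=[5.0000 6.0000] v=[1.0000 0.0000]
Step 1: x=[4.0000 7.5000] v=[-2.0000 3.0000]
Step 2: x=[2.7500 9.2500] v=[-2.5000 3.5000]
Step 3: x=[2.7500 9.7500] v=[0.0000 1.0000]
Step 4: x=[4.2500 8.7500] v=[3.0000 -2.0000]
Step 5: x=[6.0000 7.5000] v=[3.5000 -2.5000]
Step 6: x=[6.5000 7.5000] v=[1.0000 0.0000]
Step 7: x=[5.5000 9.0000] v=[-2.0000 3.0000]
Step 8: x=[4.2500 10.7500] v=[-2.5000 3.5000]
Max displacement = 2.7500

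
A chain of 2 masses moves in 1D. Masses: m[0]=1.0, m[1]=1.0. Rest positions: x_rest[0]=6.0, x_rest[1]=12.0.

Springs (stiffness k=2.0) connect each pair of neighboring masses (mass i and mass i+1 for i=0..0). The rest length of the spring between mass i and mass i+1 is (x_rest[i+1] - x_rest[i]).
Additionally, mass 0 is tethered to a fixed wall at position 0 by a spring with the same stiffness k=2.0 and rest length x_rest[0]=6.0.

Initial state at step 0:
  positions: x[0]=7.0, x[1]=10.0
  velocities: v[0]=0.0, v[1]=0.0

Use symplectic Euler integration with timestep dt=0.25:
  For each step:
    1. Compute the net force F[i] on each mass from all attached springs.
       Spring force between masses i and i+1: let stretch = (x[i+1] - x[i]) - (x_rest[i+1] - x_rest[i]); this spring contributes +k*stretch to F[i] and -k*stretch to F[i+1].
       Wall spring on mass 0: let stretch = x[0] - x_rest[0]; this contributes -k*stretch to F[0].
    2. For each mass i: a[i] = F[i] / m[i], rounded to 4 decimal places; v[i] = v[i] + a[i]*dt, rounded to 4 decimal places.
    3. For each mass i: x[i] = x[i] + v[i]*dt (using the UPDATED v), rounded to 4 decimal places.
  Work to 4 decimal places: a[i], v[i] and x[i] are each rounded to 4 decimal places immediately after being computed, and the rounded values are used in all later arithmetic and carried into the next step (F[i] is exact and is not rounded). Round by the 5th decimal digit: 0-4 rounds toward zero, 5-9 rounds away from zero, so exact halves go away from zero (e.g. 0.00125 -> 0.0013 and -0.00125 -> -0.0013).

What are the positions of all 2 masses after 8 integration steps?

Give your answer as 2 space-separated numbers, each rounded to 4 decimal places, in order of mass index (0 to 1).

Step 0: x=[7.0000 10.0000] v=[0.0000 0.0000]
Step 1: x=[6.5000 10.3750] v=[-2.0000 1.5000]
Step 2: x=[5.6719 11.0156] v=[-3.3125 2.5625]
Step 3: x=[4.8028 11.7383] v=[-3.4766 2.8907]
Step 4: x=[4.2002 12.3441] v=[-2.4103 2.4230]
Step 5: x=[4.0906 12.6819] v=[-0.4385 1.3511]
Step 6: x=[4.5436 12.6958] v=[1.8119 0.0555]
Step 7: x=[5.4477 12.4407] v=[3.6162 -1.0206]
Step 8: x=[6.5449 12.0614] v=[4.3889 -1.5171]

Answer: 6.5449 12.0614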